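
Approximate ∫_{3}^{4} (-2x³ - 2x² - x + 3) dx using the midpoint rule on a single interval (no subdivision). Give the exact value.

M = (b−a)·f(3.5) = 1·(-110.75) = -110.75.

-110.75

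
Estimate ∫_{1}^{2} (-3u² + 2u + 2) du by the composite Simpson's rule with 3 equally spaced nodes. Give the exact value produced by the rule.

h = (2 − 1)/2 = 0.5.
Nodes u₀,…,u₂ = 1, 1.5, 2.
f(u) = -3u² + 2u + 2: f₀=1, f₁=-1.75, f₂=-6.
(h/3)·[f₀ + 4f₁ + f₂] = 0.166667·(-12) = -2.

-2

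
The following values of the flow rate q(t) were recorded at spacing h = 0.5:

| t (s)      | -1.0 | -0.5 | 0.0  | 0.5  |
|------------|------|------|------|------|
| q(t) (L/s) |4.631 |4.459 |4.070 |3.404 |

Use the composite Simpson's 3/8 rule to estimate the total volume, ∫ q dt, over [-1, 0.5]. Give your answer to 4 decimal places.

h = 0.5, n = 3.
(3h/8)·[y₀ + 3y₁ + 3y₂ + y₃] = 0.1875·(33.622) = 6.3041.

6.3041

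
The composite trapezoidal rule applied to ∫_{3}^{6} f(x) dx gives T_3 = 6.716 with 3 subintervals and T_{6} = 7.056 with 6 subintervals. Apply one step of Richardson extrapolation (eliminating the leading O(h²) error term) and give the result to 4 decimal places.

7.1693

R = (4·T_{6} − T_3) / 3 = (4·7.056 − 6.716)/3 = (21.508)/3 = 7.1693.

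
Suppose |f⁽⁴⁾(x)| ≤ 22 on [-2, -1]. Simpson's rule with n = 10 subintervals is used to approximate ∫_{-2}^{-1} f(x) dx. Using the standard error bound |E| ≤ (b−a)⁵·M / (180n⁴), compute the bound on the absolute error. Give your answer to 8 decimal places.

0.00001222

|E| ≤ (1)⁵·22 / (180·10⁴) = 22/1800000 = 0.00001222.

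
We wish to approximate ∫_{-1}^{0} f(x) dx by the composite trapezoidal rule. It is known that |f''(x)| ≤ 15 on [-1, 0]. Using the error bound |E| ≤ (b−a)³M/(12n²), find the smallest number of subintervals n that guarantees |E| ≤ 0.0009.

Need 15/(12n²) ≤ 0.0009.
n² ≥ 15/(12·0.0009) = 1388.89 ⇒ n ≥ 37.2678, so the smallest n is 38.

38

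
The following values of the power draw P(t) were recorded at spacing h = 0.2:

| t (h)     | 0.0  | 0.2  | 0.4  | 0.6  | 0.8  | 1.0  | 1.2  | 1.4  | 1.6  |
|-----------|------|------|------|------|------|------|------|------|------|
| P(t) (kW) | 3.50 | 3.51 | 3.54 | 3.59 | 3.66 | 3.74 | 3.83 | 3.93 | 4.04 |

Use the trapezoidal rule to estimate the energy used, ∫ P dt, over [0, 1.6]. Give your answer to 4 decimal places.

h = 0.2, n = 8.
(h/2)·[y₀ + 2y₁ + 2y₂ + 2y₃ + 2y₄ + 2y₅ + 2y₆ + 2y₇ + y₈] = 0.1·(59.14) = 5.9140.

5.9140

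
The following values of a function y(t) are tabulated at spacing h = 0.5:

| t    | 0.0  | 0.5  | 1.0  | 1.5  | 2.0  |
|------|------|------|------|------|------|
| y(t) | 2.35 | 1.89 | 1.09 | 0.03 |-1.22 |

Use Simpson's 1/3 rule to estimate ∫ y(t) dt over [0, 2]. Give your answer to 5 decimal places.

1.83167

h = 0.5, n = 4.
(h/3)·[y₀ + 4y₁ + 2y₂ + 4y₃ + y₄] = 0.166667·(10.99) = 1.83167.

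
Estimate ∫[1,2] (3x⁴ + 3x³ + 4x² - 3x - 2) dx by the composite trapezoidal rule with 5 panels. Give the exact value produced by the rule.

33.07984

h = (2 − 1)/5 = 0.2.
Nodes x₀,…,x₅ = 1, 1.2, 1.4, 1.6, 1.8, 2.
f(x) = 3x⁴ + 3x³ + 4x² - 3x - 2: f₀=5, f₁=11.5648, f₂=21.3968, f₃=35.3888, f₄=54.5488, f₅=80.
(h/2)·[f₀ + 2f₁ + 2f₂ + 2f₃ + 2f₄ + f₅] = 0.1·(330.7984) = 33.07984.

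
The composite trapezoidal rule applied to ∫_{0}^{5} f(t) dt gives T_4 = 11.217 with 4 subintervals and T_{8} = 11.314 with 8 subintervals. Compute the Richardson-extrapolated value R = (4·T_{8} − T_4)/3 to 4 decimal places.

R = (4·T_{8} − T_4) / 3 = (4·11.314 − 11.217)/3 = (34.039)/3 = 11.3463.

11.3463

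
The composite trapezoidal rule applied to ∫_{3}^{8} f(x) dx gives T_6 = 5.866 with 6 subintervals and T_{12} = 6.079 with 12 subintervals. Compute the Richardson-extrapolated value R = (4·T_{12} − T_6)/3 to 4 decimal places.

R = (4·T_{12} − T_6) / 3 = (4·6.079 − 5.866)/3 = (18.450)/3 = 6.1500.

6.1500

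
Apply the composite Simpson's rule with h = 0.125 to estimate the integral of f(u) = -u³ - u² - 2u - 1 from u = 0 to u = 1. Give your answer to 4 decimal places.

-2.5833

h = (1 − 0)/8 = 0.125.
Nodes u₀,…,u₈ = 0, 0.125, 0.25, 0.375, 0.5, 0.625, 0.75, 0.875, 1.
f(u) = -u³ - u² - 2u - 1: f₀=-1, f₁=-1.267578125, f₂=-1.578125, f₃=-1.943359375, f₄=-2.375, f₅=-2.884765625, f₆=-3.484375, f₇=-4.185546875, f₈=-5.
(h/3)·[f₀ + 4f₁ + 2f₂ + 4f₃ + 2f₄ + 4f₅ + 2f₆ + 4f₇ + f₈] = 0.041667·(-62) = -2.5833.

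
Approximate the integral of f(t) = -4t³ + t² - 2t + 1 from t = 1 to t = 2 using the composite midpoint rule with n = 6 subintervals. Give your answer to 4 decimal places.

-14.6273

h = (2 − 1)/6 = 0.166667.
Midpoints m₁,…,m₆ = 1.083333, 1.25, 1.416667, 1.583333, 1.75, 1.916667.
f(m₁)=-5.078704, f(m₂)=-7.75, f(m₃)=-11.199074, f(m₄)=-15.537037, f(m₅)=-20.875, f(m₆)=-27.324074.
h·[f(m₁) + f(m₂) + f(m₃) + f(m₄) + f(m₅) + f(m₆)] = 0.166667·(-87.763889) = -14.6273.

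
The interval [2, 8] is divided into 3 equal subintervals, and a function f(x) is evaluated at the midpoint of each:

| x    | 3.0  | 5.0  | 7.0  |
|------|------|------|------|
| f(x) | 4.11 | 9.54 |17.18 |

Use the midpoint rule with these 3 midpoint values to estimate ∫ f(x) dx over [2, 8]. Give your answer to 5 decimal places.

61.66000

h = 2, n = 3.
h·[y(m₁) + y(m₂) + y(m₃)] = 2·(30.83) = 61.66000.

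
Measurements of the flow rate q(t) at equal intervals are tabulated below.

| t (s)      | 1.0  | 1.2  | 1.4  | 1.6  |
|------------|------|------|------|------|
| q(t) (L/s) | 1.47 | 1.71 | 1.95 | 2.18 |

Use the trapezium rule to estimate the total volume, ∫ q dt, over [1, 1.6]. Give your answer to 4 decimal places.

1.0970

h = 0.2, n = 3.
(h/2)·[y₀ + 2y₁ + 2y₂ + y₃] = 0.1·(10.97) = 1.0970.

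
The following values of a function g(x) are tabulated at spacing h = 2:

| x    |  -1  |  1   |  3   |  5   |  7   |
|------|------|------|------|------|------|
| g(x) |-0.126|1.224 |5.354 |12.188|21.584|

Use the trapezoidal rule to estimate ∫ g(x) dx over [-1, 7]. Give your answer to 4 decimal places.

h = 2, n = 4.
(h/2)·[y₀ + 2y₁ + 2y₂ + 2y₃ + y₄] = 1·(58.990) = 58.9900.

58.9900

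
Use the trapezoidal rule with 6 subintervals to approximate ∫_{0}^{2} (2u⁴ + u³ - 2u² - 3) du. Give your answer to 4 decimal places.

6.0947

h = (2 − 0)/6 = 0.333333.
Nodes u₀,…,u₆ = 0, 0.333333, 0.666667, 1, 1.333333, 1.666667, 2.
f(u) = 2u⁴ + u³ - 2u² - 3: f₀=-3, f₁=-3.160494, f₂=-3.197531, f₃=-2, f₄=2.135802, f₅=11.506173, f₆=29.
(h/2)·[f₀ + 2f₁ + 2f₂ + 2f₃ + 2f₄ + 2f₅ + f₆] = 0.166667·(36.567901) = 6.0947.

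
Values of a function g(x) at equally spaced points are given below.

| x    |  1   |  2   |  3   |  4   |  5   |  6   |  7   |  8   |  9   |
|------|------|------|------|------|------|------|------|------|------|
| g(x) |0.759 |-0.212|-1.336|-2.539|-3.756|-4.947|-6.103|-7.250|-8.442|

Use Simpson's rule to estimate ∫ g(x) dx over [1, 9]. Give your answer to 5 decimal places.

-29.95500

h = 1, n = 8.
(h/3)·[y₀ + 4y₁ + 2y₂ + 4y₃ + 2y₄ + 4y₅ + 2y₆ + 4y₇ + y₈] = 0.333333·(-89.865) = -29.95500.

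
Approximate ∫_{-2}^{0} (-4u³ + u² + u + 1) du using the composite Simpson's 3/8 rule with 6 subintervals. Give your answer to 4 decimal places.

h = (0 − (-2))/6 = 0.333333.
Nodes u₀,…,u₆ = -2, -1.666667, -1.333333, -1, -0.666667, -0.333333, 0.
f(u) = -4u³ + u² + u + 1: f₀=35, f₁=20.629630, f₂=10.925926, f₃=5, f₄=1.962963, f₅=0.925926, f₆=1.
(3h/8)·[f₀ + 3f₁ + 3f₂ + 2f₃ + 3f₄ + 3f₅ + f₆] = 0.125·(149.333333) = 18.6667.

18.6667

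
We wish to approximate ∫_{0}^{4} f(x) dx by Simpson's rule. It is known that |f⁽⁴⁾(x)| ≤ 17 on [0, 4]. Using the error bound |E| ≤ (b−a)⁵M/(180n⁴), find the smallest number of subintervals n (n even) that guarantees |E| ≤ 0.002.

Need 17408/(180n⁴) ≤ 0.002.
n⁴ ≥ 17408/(180·0.002) = 48355.6 ⇒ n ≥ 14.8290, so the smallest even n is 16. (n must be even for Simpson's rule.)

16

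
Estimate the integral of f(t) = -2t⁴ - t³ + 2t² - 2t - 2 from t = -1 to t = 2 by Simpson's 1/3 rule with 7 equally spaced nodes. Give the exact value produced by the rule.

-20

h = (2 − (-1))/6 = 0.5.
Nodes t₀,…,t₆ = -1, -0.5, 0, 0.5, 1, 1.5, 2.
f(t) = -2t⁴ - t³ + 2t² - 2t - 2: f₀=1, f₁=-0.5, f₂=-2, f₃=-2.75, f₄=-5, f₅=-14, f₆=-38.
(h/3)·[f₀ + 4f₁ + 2f₂ + 4f₃ + 2f₄ + 4f₅ + f₆] = 0.166667·(-120) = -20.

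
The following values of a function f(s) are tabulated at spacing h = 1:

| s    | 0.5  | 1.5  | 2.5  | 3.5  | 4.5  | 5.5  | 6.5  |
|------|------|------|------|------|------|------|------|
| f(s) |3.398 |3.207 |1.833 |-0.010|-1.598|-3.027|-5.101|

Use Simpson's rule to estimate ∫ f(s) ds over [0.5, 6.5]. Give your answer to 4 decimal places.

-0.1843

h = 1, n = 6.
(h/3)·[y₀ + 4y₁ + 2y₂ + 4y₃ + 2y₄ + 4y₅ + y₆] = 0.333333·(-0.553) = -0.1843.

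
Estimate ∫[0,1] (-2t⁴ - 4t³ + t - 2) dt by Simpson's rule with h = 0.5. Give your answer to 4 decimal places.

-2.9167

h = (1 − 0)/2 = 0.5.
Nodes t₀,…,t₂ = 0, 0.5, 1.
f(t) = -2t⁴ - 4t³ + t - 2: f₀=-2, f₁=-2.125, f₂=-7.
(h/3)·[f₀ + 4f₁ + f₂] = 0.166667·(-17.5) = -2.9167.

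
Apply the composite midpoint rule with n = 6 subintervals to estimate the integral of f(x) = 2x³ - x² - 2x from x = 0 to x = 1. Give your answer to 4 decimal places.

h = (1 − 0)/6 = 0.166667.
Midpoints m₁,…,m₆ = 0.083333, 0.25, 0.416667, 0.583333, 0.75, 0.916667.
f(m₁)=-0.172454, f(m₂)=-0.53125, f(m₃)=-0.862269, f(m₄)=-1.109954, f(m₅)=-1.21875, f(m₆)=-1.133102.
h·[f(m₁) + f(m₂) + f(m₃) + f(m₄) + f(m₅) + f(m₆)] = 0.166667·(-5.027778) = -0.8380.

-0.8380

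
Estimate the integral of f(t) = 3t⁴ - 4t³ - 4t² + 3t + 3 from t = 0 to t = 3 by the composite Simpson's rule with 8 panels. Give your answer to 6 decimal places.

h = (3 − 0)/8 = 0.375.
Nodes t₀,…,t₈ = 0, 0.375, 0.75, 1.125, 1.5, 1.875, 2.25, 2.625, 3.
f(t) = 3t⁴ - 4t³ - 4t² + 3t + 3: f₀=3, f₁=3.410888671875, f₂=2.26171875, f₃=0.422607421875, f₄=0.1875, f₅=5.274169921875, f₆=20.82421875, f₇=53.403076171875, f₈=111.
(h/3)·[f₀ + 4f₁ + 2f₂ + 4f₃ + 2f₄ + 4f₅ + 2f₆ + 4f₇ + f₈] = 0.125·(410.58984375) = 51.323730.

51.323730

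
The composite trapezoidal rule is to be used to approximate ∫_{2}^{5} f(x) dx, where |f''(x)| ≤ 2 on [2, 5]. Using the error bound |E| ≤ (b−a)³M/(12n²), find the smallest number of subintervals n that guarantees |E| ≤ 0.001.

Need 54/(12n²) ≤ 0.001.
n² ≥ 54/(12·0.001) = 4500 ⇒ n ≥ 67.0820, so the smallest n is 68.

68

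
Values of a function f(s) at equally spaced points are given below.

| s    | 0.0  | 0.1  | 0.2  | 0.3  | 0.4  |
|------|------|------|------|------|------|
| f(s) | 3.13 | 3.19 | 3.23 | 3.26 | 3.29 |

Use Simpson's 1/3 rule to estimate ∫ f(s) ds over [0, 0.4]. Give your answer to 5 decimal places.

1.28933

h = 0.1, n = 4.
(h/3)·[y₀ + 4y₁ + 2y₂ + 4y₃ + y₄] = 0.033333·(38.68) = 1.28933.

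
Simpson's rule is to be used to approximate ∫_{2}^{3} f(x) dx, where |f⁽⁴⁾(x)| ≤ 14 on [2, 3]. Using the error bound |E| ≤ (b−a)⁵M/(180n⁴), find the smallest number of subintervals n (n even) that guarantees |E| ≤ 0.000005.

Need 14/(180n⁴) ≤ 0.000005.
n⁴ ≥ 14/(180·0.000005) = 15555.6 ⇒ n ≥ 11.1679, so the smallest even n is 12. (n must be even for Simpson's rule.)

12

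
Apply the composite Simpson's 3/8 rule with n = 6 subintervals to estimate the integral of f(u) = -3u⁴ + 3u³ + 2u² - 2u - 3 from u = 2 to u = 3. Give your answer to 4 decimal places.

h = (3 − 2)/6 = 0.166667.
Nodes u₀,…,u₆ = 2, 2.166667, 2.333333, 2.5, 2.666667, 2.833333, 3.
f(u) = -3u⁴ + 3u³ + 2u² - 2u - 3: f₀=-23, f₁=-33.543981, f₂=-47.592593, f₃=-65.8125, f₄=-88.925926, f₅=-117.710648, f₆=-153.
(3h/8)·[f₀ + 3f₁ + 3f₂ + 2f₃ + 3f₄ + 3f₅ + f₆] = 0.0625·(-1170.944444) = -73.1840.

-73.1840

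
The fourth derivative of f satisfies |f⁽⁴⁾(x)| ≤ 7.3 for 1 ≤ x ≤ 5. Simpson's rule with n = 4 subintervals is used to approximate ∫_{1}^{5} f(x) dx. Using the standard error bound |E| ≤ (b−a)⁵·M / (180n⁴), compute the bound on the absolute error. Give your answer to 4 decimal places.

|E| ≤ (4)⁵·7.3 / (180·4⁴) = 7475.2/46080 = 0.1622.

0.1622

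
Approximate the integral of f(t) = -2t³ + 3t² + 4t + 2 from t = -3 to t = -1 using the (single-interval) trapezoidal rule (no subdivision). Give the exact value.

74

T = (b−a)/2 · [f(-3) + f(-1)] = 1·[71 + 3] = 74.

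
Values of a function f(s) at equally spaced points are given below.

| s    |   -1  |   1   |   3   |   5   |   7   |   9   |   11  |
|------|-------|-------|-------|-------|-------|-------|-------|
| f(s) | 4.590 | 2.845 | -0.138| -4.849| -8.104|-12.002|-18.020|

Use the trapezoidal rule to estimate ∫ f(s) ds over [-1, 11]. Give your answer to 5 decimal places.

-57.92600

h = 2, n = 6.
(h/2)·[y₀ + 2y₁ + 2y₂ + 2y₃ + 2y₄ + 2y₅ + y₆] = 1·(-57.926) = -57.92600.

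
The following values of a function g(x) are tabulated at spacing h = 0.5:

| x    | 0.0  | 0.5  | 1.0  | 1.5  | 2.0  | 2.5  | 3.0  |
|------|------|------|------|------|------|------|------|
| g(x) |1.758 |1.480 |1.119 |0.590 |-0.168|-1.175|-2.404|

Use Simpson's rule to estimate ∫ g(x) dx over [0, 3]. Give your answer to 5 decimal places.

h = 0.5, n = 6.
(h/3)·[y₀ + 4y₁ + 2y₂ + 4y₃ + 2y₄ + 4y₅ + y₆] = 0.166667·(4.836) = 0.80600.

0.80600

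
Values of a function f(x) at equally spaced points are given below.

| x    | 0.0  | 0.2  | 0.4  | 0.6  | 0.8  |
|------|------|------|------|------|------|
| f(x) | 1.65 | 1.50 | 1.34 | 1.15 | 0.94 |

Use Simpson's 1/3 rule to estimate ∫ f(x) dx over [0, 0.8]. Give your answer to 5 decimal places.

h = 0.2, n = 4.
(h/3)·[y₀ + 4y₁ + 2y₂ + 4y₃ + y₄] = 0.066667·(15.87) = 1.05800.

1.05800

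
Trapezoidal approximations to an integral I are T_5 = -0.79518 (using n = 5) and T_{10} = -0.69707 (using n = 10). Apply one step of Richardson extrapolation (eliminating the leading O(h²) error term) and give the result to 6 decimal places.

R = (4·T_{10} − T_5) / 3 = (4·(-0.69707) − (-0.79518))/3 = (-1.99310)/3 = -0.664367.

-0.664367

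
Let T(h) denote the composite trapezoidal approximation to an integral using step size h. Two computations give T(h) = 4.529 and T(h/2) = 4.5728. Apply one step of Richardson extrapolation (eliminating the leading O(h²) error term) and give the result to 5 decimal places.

4.58740

R = (4·T(h/2) − T(h)) / 3 = (4·4.5728 − 4.529)/3 = (13.7622)/3 = 4.58740.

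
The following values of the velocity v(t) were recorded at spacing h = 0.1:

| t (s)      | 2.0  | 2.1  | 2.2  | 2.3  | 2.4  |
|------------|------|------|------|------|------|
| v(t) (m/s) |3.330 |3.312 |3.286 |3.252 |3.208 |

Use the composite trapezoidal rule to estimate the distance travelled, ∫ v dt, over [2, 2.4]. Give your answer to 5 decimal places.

1.31190

h = 0.1, n = 4.
(h/2)·[y₀ + 2y₁ + 2y₂ + 2y₃ + y₄] = 0.05·(26.238) = 1.31190.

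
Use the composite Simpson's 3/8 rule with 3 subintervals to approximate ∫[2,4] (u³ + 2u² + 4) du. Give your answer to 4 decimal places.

h = (4 − 2)/3 = 0.666667.
Nodes u₀,…,u₃ = 2, 2.666667, 3.333333, 4.
f(u) = u³ + 2u² + 4: f₀=20, f₁=37.185185, f₂=63.259259, f₃=100.
(3h/8)·[f₀ + 3f₁ + 3f₂ + f₃] = 0.25·(421.333333) = 105.3333.

105.3333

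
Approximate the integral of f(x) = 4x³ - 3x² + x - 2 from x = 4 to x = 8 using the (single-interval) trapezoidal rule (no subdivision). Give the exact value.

T = (b−a)/2 · [f(4) + f(8)] = 2·[210 + 1862] = 4144.

4144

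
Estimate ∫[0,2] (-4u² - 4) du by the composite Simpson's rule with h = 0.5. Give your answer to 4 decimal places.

-18.6667

h = (2 − 0)/4 = 0.5.
Nodes u₀,…,u₄ = 0, 0.5, 1, 1.5, 2.
f(u) = -4u² - 4: f₀=-4, f₁=-5, f₂=-8, f₃=-13, f₄=-20.
(h/3)·[f₀ + 4f₁ + 2f₂ + 4f₃ + f₄] = 0.166667·(-112) = -18.6667.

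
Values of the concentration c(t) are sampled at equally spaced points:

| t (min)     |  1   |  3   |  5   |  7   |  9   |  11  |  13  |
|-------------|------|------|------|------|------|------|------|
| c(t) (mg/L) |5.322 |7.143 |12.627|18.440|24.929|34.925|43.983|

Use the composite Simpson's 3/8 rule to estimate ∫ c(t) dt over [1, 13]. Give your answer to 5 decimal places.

h = 2, n = 6.
(3h/8)·[y₀ + 3y₁ + 3y₂ + 2y₃ + 3y₄ + 3y₅ + y₆] = 0.75·(325.057) = 243.79275.

243.79275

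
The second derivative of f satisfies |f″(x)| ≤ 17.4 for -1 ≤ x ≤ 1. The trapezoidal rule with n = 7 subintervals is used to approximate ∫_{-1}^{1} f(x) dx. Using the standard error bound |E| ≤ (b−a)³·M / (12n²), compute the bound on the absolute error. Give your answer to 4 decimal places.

|E| ≤ (2)³·17.4 / (12·7²) = 139.2/588 = 0.2367.

0.2367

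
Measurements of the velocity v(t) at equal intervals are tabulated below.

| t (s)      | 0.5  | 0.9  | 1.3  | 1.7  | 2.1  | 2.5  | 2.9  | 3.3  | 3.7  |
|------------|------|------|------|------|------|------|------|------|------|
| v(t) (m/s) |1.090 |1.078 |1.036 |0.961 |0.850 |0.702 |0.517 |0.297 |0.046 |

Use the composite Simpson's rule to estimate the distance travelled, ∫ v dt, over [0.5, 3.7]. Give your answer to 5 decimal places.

h = 0.4, n = 8.
(h/3)·[y₀ + 4y₁ + 2y₂ + 4y₃ + 2y₄ + 4y₅ + 2y₆ + 4y₇ + y₈] = 0.133333·(18.094) = 2.41253.

2.41253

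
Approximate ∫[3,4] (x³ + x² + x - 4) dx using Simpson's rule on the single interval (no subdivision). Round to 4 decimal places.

S = (b−a)/6 · [f(3) + 4f(3.5) + f(4)] = 0.166667·[35 + 4·54.625 + 80] = 55.5833.

55.5833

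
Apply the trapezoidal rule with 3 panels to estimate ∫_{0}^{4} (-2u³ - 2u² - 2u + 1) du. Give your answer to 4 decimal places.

h = (4 − 0)/3 = 1.333333.
Nodes u₀,…,u₃ = 0, 1.333333, 2.666667, 4.
f(u) = -2u³ - 2u² - 2u + 1: f₀=1, f₁=-9.962963, f₂=-56.481481, f₃=-167.
(h/2)·[f₀ + 2f₁ + 2f₂ + f₃] = 0.666667·(-298.888889) = -199.2593.

-199.2593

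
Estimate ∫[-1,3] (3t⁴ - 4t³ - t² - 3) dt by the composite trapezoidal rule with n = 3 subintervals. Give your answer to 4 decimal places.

h = (3 − (-1))/3 = 1.333333.
Nodes t₀,…,t₃ = -1, 0.333333, 1.666667, 3.
f(t) = 3t⁴ - 4t³ - t² - 3: f₀=3, f₁=-3.222222, f₂=-1.148148, f₃=123.
(h/2)·[f₀ + 2f₁ + 2f₂ + f₃] = 0.666667·(117.259259) = 78.1728.

78.1728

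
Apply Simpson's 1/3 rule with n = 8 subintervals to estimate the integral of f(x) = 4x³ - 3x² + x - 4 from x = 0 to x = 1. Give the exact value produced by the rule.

-3.5

h = (1 − 0)/8 = 0.125.
Nodes x₀,…,x₈ = 0, 0.125, 0.25, 0.375, 0.5, 0.625, 0.75, 0.875, 1.
f(x) = 4x³ - 3x² + x - 4: f₀=-4, f₁=-3.9140625, f₂=-3.875, f₃=-3.8359375, f₄=-3.75, f₅=-3.5703125, f₆=-3.25, f₇=-2.7421875, f₈=-2.
(h/3)·[f₀ + 4f₁ + 2f₂ + 4f₃ + 2f₄ + 4f₅ + 2f₆ + 4f₇ + f₈] = 0.041667·(-84) = -3.5.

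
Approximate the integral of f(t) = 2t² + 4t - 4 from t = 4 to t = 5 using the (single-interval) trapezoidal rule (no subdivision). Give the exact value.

T = (b−a)/2 · [f(4) + f(5)] = 0.5·[44 + 66] = 55.

55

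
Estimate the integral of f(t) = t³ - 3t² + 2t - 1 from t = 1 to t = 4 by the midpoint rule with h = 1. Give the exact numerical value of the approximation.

11.625

h = (4 − 1)/3 = 1.
Midpoints m₁,…,m₃ = 1.5, 2.5, 3.5.
f(m₁)=-1.375, f(m₂)=0.875, f(m₃)=12.125.
h·[f(m₁) + f(m₂) + f(m₃)] = 1·(11.625) = 11.625.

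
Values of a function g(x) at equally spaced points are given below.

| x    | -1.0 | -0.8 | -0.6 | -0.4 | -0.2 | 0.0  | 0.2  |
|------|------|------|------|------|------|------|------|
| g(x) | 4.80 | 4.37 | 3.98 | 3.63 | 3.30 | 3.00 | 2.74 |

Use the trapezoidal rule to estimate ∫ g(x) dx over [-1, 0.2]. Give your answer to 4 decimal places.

h = 0.2, n = 6.
(h/2)·[y₀ + 2y₁ + 2y₂ + 2y₃ + 2y₄ + 2y₅ + y₆] = 0.1·(44.10) = 4.4100.

4.4100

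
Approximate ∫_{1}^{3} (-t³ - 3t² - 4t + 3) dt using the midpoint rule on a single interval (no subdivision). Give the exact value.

-50

M = (b−a)·f(2) = 2·(-25) = -50.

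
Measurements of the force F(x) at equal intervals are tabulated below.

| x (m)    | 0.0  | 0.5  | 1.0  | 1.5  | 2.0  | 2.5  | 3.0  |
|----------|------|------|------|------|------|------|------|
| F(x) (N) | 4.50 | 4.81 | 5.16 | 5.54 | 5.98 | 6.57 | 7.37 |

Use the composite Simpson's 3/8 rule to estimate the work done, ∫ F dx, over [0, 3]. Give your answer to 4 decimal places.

16.9706

h = 0.5, n = 6.
(3h/8)·[y₀ + 3y₁ + 3y₂ + 2y₃ + 3y₄ + 3y₅ + y₆] = 0.1875·(90.51) = 16.9706.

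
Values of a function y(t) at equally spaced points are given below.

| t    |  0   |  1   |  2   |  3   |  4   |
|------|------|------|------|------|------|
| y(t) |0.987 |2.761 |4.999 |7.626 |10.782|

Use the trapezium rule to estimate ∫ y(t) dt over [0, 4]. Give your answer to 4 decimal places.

21.2705

h = 1, n = 4.
(h/2)·[y₀ + 2y₁ + 2y₂ + 2y₃ + y₄] = 0.5·(42.541) = 21.2705.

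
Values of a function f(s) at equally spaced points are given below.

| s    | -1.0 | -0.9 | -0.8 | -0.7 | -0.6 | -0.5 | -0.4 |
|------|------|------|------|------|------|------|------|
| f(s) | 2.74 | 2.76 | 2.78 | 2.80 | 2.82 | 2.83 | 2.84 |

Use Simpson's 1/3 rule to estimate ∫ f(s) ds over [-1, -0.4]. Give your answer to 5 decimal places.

h = 0.1, n = 6.
(h/3)·[y₀ + 4y₁ + 2y₂ + 4y₃ + 2y₄ + 4y₅ + y₆] = 0.033333·(50.34) = 1.67800.

1.67800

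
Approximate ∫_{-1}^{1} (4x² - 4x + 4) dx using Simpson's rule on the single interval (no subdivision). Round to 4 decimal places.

10.6667

S = (b−a)/6 · [f(-1) + 4f(0) + f(1)] = 0.333333·[12 + 4·4 + 4] = 10.6667.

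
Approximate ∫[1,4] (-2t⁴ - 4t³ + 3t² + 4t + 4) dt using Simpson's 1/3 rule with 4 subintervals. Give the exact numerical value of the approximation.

-559.453125

h = (4 − 1)/4 = 0.75.
Nodes t₀,…,t₄ = 1, 1.75, 2.5, 3.25, 4.
f(t) = -2t⁴ - 4t³ + 3t² + 4t + 4: f₀=5, f₁=-20.0078125, f₂=-107.875, f₃=-311.7578125, f₄=-700.
(h/3)·[f₀ + 4f₁ + 2f₂ + 4f₃ + f₄] = 0.25·(-2237.8125) = -559.453125.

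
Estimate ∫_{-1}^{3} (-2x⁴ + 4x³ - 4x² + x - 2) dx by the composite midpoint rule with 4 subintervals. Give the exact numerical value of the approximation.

h = (3 − (-1))/4 = 1.
Midpoints m₁,…,m₄ = -0.5, 0.5, 1.5, 2.5.
f(m₁)=-4.125, f(m₂)=-2.125, f(m₃)=-6.125, f(m₄)=-40.125.
h·[f(m₁) + f(m₂) + f(m₃) + f(m₄)] = 1·(-52.5) = -52.5.

-52.5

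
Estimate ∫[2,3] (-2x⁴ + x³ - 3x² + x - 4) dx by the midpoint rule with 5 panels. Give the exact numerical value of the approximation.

h = (3 − 2)/5 = 0.2.
Midpoints m₁,…,m₅ = 2.1, 2.3, 2.5, 2.7, 2.9.
f(m₁)=-44.7652, f(m₂)=-61.3712, f(m₃)=-82.75, f(m₄)=-109.7752, f(m₅)=-143.3972.
h·[f(m₁) + f(m₂) + f(m₃) + f(m₄) + f(m₅)] = 0.2·(-442.0588) = -88.41176.

-88.41176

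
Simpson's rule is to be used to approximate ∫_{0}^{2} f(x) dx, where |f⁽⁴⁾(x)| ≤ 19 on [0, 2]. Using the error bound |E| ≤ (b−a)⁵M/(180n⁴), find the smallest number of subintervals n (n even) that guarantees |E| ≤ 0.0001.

14

Need 608/(180n⁴) ≤ 0.0001.
n⁴ ≥ 608/(180·0.0001) = 33777.8 ⇒ n ≥ 13.5568, so the smallest even n is 14. (n must be even for Simpson's rule.)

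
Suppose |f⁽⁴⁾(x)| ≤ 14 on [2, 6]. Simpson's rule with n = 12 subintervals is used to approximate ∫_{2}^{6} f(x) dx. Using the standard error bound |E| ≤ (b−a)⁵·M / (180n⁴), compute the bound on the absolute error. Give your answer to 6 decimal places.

0.003841

|E| ≤ (4)⁵·14 / (180·12⁴) = 14336/3732480 = 0.003841.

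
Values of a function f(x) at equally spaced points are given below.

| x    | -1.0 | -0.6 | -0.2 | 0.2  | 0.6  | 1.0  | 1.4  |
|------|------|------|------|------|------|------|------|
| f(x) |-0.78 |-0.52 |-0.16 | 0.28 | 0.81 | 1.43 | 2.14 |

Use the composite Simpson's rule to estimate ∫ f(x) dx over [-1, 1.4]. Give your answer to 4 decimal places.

0.9893

h = 0.4, n = 6.
(h/3)·[y₀ + 4y₁ + 2y₂ + 4y₃ + 2y₄ + 4y₅ + y₆] = 0.133333·(7.42) = 0.9893.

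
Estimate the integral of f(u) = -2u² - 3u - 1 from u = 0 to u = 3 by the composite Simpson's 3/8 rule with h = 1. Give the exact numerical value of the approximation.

-34.5

h = (3 − 0)/3 = 1.
Nodes u₀,…,u₃ = 0, 1, 2, 3.
f(u) = -2u² - 3u - 1: f₀=-1, f₁=-6, f₂=-15, f₃=-28.
(3h/8)·[f₀ + 3f₁ + 3f₂ + f₃] = 0.375·(-92) = -34.5.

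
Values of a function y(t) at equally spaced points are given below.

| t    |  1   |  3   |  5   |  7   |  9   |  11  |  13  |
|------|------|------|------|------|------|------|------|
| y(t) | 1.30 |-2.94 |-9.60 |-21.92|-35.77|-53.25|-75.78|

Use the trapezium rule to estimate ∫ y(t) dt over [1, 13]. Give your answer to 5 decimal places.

h = 2, n = 6.
(h/2)·[y₀ + 2y₁ + 2y₂ + 2y₃ + 2y₄ + 2y₅ + y₆] = 1·(-321.44) = -321.44000.

-321.44000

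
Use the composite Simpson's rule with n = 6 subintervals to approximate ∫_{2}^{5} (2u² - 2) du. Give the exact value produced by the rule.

h = (5 − 2)/6 = 0.5.
Nodes u₀,…,u₆ = 2, 2.5, 3, 3.5, 4, 4.5, 5.
f(u) = 2u² - 2: f₀=6, f₁=10.5, f₂=16, f₃=22.5, f₄=30, f₅=38.5, f₆=48.
(h/3)·[f₀ + 4f₁ + 2f₂ + 4f₃ + 2f₄ + 4f₅ + f₆] = 0.166667·(432) = 72.

72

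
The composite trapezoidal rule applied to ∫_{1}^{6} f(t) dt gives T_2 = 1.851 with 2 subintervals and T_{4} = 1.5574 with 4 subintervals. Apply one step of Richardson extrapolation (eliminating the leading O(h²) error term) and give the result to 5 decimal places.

1.45953

R = (4·T_{4} − T_2) / 3 = (4·1.5574 − 1.851)/3 = (4.3786)/3 = 1.45953.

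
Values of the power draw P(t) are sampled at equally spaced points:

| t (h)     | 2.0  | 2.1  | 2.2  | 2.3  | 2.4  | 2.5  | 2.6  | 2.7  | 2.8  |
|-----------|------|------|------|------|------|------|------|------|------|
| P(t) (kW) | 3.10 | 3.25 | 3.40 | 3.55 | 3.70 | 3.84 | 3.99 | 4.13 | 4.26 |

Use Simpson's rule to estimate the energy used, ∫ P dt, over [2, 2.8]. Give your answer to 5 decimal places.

h = 0.1, n = 8.
(h/3)·[y₀ + 4y₁ + 2y₂ + 4y₃ + 2y₄ + 4y₅ + 2y₆ + 4y₇ + y₈] = 0.033333·(88.62) = 2.95400.

2.95400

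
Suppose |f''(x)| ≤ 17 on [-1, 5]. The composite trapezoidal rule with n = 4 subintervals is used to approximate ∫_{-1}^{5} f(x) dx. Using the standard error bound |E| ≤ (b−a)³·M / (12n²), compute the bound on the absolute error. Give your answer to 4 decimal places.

|E| ≤ (6)³·17 / (12·4²) = 3672/192 = 19.1250.

19.1250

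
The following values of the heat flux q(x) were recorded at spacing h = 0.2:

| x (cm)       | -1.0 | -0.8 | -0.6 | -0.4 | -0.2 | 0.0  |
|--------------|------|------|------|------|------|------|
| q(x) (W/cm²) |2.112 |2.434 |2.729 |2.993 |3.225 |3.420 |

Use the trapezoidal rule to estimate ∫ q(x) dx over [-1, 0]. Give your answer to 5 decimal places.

h = 0.2, n = 5.
(h/2)·[y₀ + 2y₁ + 2y₂ + 2y₃ + 2y₄ + y₅] = 0.1·(28.294) = 2.82940.

2.82940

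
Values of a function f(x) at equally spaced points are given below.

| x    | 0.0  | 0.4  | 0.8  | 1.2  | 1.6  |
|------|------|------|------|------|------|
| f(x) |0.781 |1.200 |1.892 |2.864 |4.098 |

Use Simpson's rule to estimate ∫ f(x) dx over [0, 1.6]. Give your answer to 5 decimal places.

3.32253

h = 0.4, n = 4.
(h/3)·[y₀ + 4y₁ + 2y₂ + 4y₃ + y₄] = 0.133333·(24.919) = 3.32253.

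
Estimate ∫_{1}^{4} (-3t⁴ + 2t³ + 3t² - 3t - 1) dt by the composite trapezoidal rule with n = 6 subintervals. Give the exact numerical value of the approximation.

h = (4 − 1)/6 = 0.5.
Nodes t₀,…,t₆ = 1, 1.5, 2, 2.5, 3, 3.5, 4.
f(t) = -3t⁴ + 2t³ + 3t² - 3t - 1: f₀=-2, f₁=-7.1875, f₂=-27, f₃=-75.6875, f₄=-172, f₅=-339.1875, f₆=-605.
(h/2)·[f₀ + 2f₁ + 2f₂ + 2f₃ + 2f₄ + 2f₅ + f₆] = 0.25·(-1849.125) = -462.28125.

-462.28125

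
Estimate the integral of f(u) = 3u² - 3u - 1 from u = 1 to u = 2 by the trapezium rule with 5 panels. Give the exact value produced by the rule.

h = (2 − 1)/5 = 0.2.
Nodes u₀,…,u₅ = 1, 1.2, 1.4, 1.6, 1.8, 2.
f(u) = 3u² - 3u - 1: f₀=-1, f₁=-0.28, f₂=0.68, f₃=1.88, f₄=3.32, f₅=5.
(h/2)·[f₀ + 2f₁ + 2f₂ + 2f₃ + 2f₄ + f₅] = 0.1·(15.2) = 1.52.

1.52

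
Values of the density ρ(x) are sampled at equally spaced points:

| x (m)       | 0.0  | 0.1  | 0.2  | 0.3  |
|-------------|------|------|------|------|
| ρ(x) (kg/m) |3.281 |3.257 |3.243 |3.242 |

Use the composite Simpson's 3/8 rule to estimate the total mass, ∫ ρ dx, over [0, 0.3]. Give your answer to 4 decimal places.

h = 0.1, n = 3.
(3h/8)·[y₀ + 3y₁ + 3y₂ + y₃] = 0.0375·(26.023) = 0.9759.

0.9759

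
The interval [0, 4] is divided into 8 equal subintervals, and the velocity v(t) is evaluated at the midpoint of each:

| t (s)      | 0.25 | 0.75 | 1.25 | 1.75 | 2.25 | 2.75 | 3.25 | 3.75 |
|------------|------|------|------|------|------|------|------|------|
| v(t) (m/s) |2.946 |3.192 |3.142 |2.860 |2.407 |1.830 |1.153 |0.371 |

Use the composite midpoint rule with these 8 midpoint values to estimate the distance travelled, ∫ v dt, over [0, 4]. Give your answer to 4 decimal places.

h = 0.5, n = 8.
h·[y(m₁) + y(m₂) + y(m₃) + y(m₄) + y(m₅) + y(m₆) + y(m₇) + y(m₈)] = 0.5·(17.901) = 8.9505.

8.9505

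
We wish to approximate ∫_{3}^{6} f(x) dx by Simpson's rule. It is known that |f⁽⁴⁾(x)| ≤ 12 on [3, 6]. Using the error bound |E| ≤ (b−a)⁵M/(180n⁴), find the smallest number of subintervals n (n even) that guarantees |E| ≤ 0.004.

Need 2916/(180n⁴) ≤ 0.004.
n⁴ ≥ 2916/(180·0.004) = 4050 ⇒ n ≥ 7.9774, so the smallest even n is 8. (n must be even for Simpson's rule.)

8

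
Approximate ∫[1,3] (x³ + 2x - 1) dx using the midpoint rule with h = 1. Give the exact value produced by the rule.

25

h = (3 − 1)/2 = 1.
Midpoints m₁,…,m₂ = 1.5, 2.5.
f(m₁)=5.375, f(m₂)=19.625.
h·[f(m₁) + f(m₂)] = 1·(25) = 25.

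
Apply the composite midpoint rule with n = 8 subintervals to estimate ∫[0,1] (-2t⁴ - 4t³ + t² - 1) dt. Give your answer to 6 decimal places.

-2.054962

h = (1 − 0)/8 = 0.125.
Midpoints m₁,…,m₈ = 0.0625, 0.1875, 0.3125, 0.4375, 0.5625, 0.6875, 0.8125, 0.9375.
f(m₁)=-0.997100830078125, f(m₂)=-0.993682861328125, f(m₃)=-1.043487548828125, f(m₄)=-1.216827392578125, f(m₅)=-1.595733642578125, f(m₆)=-2.273956298828125, f(m₇)=-3.356964111328125, f(m₈)=-4.961944580078125.
h·[f(m₁) + f(m₂) + f(m₃) + f(m₄) + f(m₅) + f(m₆) + f(m₇) + f(m₈)] = 0.125·(-16.439697265625) = -2.054962.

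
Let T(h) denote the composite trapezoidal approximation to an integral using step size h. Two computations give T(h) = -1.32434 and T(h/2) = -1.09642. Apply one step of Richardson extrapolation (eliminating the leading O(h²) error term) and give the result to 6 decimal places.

-1.020447

R = (4·T(h/2) − T(h)) / 3 = (4·(-1.09642) − (-1.32434))/3 = (-3.06134)/3 = -1.020447.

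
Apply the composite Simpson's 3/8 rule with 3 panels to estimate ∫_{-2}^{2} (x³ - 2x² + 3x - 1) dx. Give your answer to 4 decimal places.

-14.6667

h = (2 − (-2))/3 = 1.333333.
Nodes x₀,…,x₃ = -2, -0.666667, 0.666667, 2.
f(x) = x³ - 2x² + 3x - 1: f₀=-23, f₁=-4.185185, f₂=0.407407, f₃=5.
(3h/8)·[f₀ + 3f₁ + 3f₂ + f₃] = 0.5·(-29.333333) = -14.6667.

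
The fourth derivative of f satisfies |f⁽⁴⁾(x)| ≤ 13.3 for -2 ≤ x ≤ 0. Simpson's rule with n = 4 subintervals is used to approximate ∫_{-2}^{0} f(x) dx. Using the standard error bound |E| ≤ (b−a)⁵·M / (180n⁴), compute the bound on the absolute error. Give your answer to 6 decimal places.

0.009236

|E| ≤ (2)⁵·13.3 / (180·4⁴) = 425.6/46080 = 0.009236.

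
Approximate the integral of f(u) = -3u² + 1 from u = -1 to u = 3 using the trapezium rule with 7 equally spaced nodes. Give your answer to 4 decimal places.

h = (3 − (-1))/6 = 0.666667.
Nodes u₀,…,u₆ = -1, -0.333333, 0.333333, 1, 1.666667, 2.333333, 3.
f(u) = -3u² + 1: f₀=-2, f₁=0.666667, f₂=0.666667, f₃=-2, f₄=-7.333333, f₅=-15.333333, f₆=-26.
(h/2)·[f₀ + 2f₁ + 2f₂ + 2f₃ + 2f₄ + 2f₅ + f₆] = 0.333333·(-74.666667) = -24.8889.

-24.8889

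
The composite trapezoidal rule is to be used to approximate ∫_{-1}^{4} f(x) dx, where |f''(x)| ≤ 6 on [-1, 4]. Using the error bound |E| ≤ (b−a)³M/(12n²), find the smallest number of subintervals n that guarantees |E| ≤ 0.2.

Need 750/(12n²) ≤ 0.2.
n² ≥ 750/(12·0.2) = 312.5 ⇒ n ≥ 17.6777, so the smallest n is 18.

18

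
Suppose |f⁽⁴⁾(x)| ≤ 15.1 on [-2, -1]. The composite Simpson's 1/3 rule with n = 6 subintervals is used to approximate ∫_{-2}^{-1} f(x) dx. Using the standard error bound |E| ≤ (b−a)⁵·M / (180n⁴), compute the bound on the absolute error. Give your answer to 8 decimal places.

|E| ≤ (1)⁵·15.1 / (180·6⁴) = 15.1/233280 = 0.00006473.

0.00006473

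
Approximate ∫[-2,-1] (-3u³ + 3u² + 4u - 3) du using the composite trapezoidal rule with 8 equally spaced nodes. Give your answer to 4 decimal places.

9.3061

h = (-1 − (-2))/7 = 0.142857.
Nodes u₀,…,u₇ = -2, -1.857143, -1.714286, -1.571429, -1.428571, -1.285714, -1.142857, -1.
f(u) = -3u³ + 3u² + 4u - 3: f₀=25, f₁=19.134111, f₂=14.072886, f₃=9.763848, f₄=6.154519, f₅=3.192420, f₆=0.825073, f₇=-1.
(h/2)·[f₀ + 2f₁ + 2f₂ + 2f₃ + 2f₄ + 2f₅ + 2f₆ + f₇] = 0.071429·(130.285714) = 9.3061.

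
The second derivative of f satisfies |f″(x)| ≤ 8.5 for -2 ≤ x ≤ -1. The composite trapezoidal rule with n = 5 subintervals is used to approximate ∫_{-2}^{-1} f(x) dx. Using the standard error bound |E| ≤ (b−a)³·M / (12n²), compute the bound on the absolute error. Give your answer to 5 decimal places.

0.02833

|E| ≤ (1)³·8.5 / (12·5²) = 8.5/300 = 0.02833.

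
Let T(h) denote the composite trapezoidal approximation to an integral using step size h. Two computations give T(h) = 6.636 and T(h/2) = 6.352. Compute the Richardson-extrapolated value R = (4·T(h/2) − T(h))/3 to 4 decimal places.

6.2573

R = (4·T(h/2) − T(h)) / 3 = (4·6.352 − 6.636)/3 = (18.772)/3 = 6.2573.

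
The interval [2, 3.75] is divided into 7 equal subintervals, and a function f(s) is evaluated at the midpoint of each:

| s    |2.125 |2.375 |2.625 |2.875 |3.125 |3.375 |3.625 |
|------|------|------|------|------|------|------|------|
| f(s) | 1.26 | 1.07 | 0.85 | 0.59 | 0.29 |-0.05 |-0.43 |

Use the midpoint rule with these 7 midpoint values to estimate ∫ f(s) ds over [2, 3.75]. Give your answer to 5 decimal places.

0.89500

h = 0.25, n = 7.
h·[y(m₁) + y(m₂) + y(m₃) + y(m₄) + y(m₅) + y(m₆) + y(m₇)] = 0.25·(3.58) = 0.89500.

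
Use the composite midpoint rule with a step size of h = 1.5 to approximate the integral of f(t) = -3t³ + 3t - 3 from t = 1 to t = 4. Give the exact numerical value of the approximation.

h = (4 − 1)/2 = 1.5.
Midpoints m₁,…,m₂ = 1.75, 3.25.
f(m₁)=-13.828125, f(m₂)=-96.234375.
h·[f(m₁) + f(m₂)] = 1.5·(-110.0625) = -165.09375.

-165.09375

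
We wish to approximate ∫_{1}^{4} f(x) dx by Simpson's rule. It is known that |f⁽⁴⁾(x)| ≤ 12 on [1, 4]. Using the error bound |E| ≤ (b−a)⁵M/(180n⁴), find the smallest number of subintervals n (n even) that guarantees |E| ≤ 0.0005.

Need 2916/(180n⁴) ≤ 0.0005.
n⁴ ≥ 2916/(180·0.0005) = 32400 ⇒ n ≥ 13.4164, so the smallest even n is 14. (n must be even for Simpson's rule.)

14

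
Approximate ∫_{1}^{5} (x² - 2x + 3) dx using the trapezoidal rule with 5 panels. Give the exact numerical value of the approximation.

29.76

h = (5 − 1)/5 = 0.8.
Nodes x₀,…,x₅ = 1, 1.8, 2.6, 3.4, 4.2, 5.
f(x) = x² - 2x + 3: f₀=2, f₁=2.64, f₂=4.56, f₃=7.76, f₄=12.24, f₅=18.
(h/2)·[f₀ + 2f₁ + 2f₂ + 2f₃ + 2f₄ + f₅] = 0.4·(74.4) = 29.76.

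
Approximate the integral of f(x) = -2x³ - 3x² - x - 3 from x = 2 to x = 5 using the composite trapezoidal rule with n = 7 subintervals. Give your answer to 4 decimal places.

-443.2041

h = (5 − 2)/7 = 0.428571.
Nodes x₀,…,x₇ = 2, 2.428571, 2.857143, 3.285714, 3.714286, 4.142857, 4.571429, 5.
f(x) = -2x³ - 3x² - x - 3: f₀=-33, f₁=-51.769679, f₂=-76.994169, f₃=-109.618076, f₄=-150.586006, f₅=-200.842566, f₆=-261.332362, f₇=-333.
(h/2)·[f₀ + 2f₁ + 2f₂ + 2f₃ + 2f₄ + 2f₅ + 2f₆ + f₇] = 0.214286·(-2068.285714) = -443.2041.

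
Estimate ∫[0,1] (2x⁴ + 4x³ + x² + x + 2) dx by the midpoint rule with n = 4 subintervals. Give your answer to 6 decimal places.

h = (1 − 0)/4 = 0.25.
Midpoints m₁,…,m₄ = 0.125, 0.375, 0.625, 0.875.
f(m₁)=2.14892578125, f(m₂)=2.76611328125, f(m₃)=4.29736328125, f(m₄)=7.49267578125.
h·[f(m₁) + f(m₂) + f(m₃) + f(m₄)] = 0.25·(16.705078125) = 4.176270.

4.176270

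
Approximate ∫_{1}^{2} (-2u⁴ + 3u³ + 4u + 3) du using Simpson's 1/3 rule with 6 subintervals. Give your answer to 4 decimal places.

h = (2 − 1)/6 = 0.166667.
Nodes u₀,…,u₆ = 1, 1.166667, 1.333333, 1.5, 1.666667, 1.833333, 2.
f(u) = -2u⁴ + 3u³ + 4u + 3: f₀=8, f₁=8.725309, f₂=9.123457, f₃=9, f₄=8.123457, f₅=6.225309, f₆=3.
(h/3)·[f₀ + 4f₁ + 2f₂ + 4f₃ + 2f₄ + 4f₅ + f₆] = 0.055556·(141.296296) = 7.8498.

7.8498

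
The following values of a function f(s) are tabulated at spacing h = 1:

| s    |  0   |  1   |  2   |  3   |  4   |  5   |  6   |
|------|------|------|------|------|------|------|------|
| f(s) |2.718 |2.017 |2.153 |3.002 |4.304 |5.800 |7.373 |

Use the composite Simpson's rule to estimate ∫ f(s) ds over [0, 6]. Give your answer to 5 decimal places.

22.09367

h = 1, n = 6.
(h/3)·[y₀ + 4y₁ + 2y₂ + 4y₃ + 2y₄ + 4y₅ + y₆] = 0.333333·(66.281) = 22.09367.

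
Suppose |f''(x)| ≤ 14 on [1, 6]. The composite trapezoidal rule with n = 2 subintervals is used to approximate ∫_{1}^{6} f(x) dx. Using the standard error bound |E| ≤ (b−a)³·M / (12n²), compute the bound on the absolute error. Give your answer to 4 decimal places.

36.4583

|E| ≤ (5)³·14 / (12·2²) = 1750/48 = 36.4583.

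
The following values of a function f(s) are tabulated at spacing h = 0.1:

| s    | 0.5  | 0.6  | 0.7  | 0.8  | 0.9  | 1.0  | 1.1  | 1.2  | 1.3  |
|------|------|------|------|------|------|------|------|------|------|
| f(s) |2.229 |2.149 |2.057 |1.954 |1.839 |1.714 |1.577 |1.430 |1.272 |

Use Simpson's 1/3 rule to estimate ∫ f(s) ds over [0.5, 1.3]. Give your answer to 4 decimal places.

1.4478

h = 0.1, n = 8.
(h/3)·[y₀ + 4y₁ + 2y₂ + 4y₃ + 2y₄ + 4y₅ + 2y₆ + 4y₇ + y₈] = 0.033333·(43.435) = 1.4478.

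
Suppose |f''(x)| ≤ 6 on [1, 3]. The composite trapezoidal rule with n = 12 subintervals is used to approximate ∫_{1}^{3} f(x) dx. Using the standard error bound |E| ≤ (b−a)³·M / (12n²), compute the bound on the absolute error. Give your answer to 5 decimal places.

0.02778

|E| ≤ (2)³·6 / (12·12²) = 48/1728 = 0.02778.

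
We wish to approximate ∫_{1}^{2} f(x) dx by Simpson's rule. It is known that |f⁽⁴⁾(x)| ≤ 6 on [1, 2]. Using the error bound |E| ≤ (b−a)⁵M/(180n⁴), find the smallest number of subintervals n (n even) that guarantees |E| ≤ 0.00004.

6

Need 6/(180n⁴) ≤ 0.00004.
n⁴ ≥ 6/(180·0.00004) = 833.333 ⇒ n ≥ 5.3728, so the smallest even n is 6. (n must be even for Simpson's rule.)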